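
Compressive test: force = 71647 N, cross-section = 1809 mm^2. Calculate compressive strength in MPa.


CS = 71647 / 1809 = 39.6 MPa

39.6


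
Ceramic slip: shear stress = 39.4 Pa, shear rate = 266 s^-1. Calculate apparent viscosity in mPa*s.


eta = tau/gamma * 1000 = 39.4/266 * 1000 = 148.1 mPa*s

148.1


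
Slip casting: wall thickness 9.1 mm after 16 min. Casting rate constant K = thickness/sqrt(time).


K = 9.1 / sqrt(16) = 9.1 / 4.0 = 2.275 mm/min^0.5

2.275


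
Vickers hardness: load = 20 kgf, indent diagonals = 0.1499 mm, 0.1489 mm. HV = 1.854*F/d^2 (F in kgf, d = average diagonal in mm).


d_avg = (0.1499+0.1489)/2 = 0.1494 mm
HV = 1.854*20/0.1494^2 = 1661

1661


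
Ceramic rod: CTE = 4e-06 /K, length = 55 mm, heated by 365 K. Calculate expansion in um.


dL = 4e-06 * 55 * 365 * 1000 = 80.3 um

80.3


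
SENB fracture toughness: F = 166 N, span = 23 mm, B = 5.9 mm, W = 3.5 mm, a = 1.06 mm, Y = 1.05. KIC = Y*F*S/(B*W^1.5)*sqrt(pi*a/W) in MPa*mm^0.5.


KIC = 1.05*166*23/(5.9*3.5^1.5)*sqrt(pi*1.06/3.5) = 101.22

101.22


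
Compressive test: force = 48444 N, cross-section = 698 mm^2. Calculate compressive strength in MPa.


CS = 48444 / 698 = 69.4 MPa

69.4


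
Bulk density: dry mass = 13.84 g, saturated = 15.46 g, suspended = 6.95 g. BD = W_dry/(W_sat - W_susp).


BD = 13.84 / (15.46 - 6.95) = 13.84 / 8.51 = 1.626 g/cm^3

1.626


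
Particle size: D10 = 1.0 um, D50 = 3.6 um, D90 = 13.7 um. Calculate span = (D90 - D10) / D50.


Span = (13.7 - 1.0) / 3.6 = 12.7 / 3.6 = 3.528

3.528


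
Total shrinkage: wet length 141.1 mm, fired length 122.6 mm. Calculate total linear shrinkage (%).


TS = (141.1 - 122.6) / 141.1 * 100 = 13.11%

13.11


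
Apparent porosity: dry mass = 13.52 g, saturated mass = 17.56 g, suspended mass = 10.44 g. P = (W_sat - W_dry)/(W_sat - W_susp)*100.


P = (17.56 - 13.52) / (17.56 - 10.44) * 100 = 4.04 / 7.12 * 100 = 56.7%

56.7


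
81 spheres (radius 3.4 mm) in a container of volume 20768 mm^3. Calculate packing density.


V_sphere = 4/3*pi*3.4^3 = 164.6362 mm^3
Total V = 81*164.6362 = 13335.5322 mm^3
PD = 13335.5322 / 20768 = 0.642

0.642


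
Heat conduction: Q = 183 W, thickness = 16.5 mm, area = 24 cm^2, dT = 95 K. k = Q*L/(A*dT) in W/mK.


k = 183*16.5/1000/(24/10000*95) = 13.24 W/mK

13.24


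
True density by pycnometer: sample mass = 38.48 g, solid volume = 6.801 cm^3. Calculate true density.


TD = 38.48 / 6.801 = 5.658 g/cm^3

5.658


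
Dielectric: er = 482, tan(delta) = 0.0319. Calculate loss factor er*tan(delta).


Loss = 482 * 0.0319 = 15.376

15.376


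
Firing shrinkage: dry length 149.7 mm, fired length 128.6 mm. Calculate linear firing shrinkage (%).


FS = (149.7 - 128.6) / 149.7 * 100 = 14.09%

14.09


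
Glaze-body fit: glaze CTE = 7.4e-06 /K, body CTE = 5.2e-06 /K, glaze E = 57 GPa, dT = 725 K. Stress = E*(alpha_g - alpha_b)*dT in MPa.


Stress = 57*1000*(7.4e-06 - 5.2e-06)*725 = 90.9 MPa

90.9


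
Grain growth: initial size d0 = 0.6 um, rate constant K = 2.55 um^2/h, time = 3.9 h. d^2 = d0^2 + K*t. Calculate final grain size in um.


d^2 = 0.6^2 + 2.55*3.9 = 10.305
d = sqrt(10.305) = 3.21 um

3.21


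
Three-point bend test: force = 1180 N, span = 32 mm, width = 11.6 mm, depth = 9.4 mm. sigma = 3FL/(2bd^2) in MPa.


sigma = 3*1180*32/(2*11.6*9.4^2) = 55.3 MPa

55.3


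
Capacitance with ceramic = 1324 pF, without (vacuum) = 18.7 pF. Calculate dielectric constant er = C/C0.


er = 1324 / 18.7 = 70.8

70.8


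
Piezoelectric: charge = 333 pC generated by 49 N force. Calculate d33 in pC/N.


d33 = 333 / 49 = 6.8 pC/N

6.8


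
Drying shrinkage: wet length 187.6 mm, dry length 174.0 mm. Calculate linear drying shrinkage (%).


DS = (187.6 - 174.0) / 187.6 * 100 = 7.25%

7.25


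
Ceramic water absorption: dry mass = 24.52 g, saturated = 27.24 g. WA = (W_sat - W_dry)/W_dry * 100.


WA = (27.24 - 24.52) / 24.52 * 100 = 11.09%

11.09


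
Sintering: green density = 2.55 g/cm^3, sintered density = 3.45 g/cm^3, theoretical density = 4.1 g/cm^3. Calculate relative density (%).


Relative = 3.45 / 4.1 * 100 = 84.1%

84.1


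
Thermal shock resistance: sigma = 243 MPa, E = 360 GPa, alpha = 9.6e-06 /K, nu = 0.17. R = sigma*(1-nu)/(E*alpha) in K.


R = 243*(1-0.17)/(360*1000*9.6e-06) = 58 K

58


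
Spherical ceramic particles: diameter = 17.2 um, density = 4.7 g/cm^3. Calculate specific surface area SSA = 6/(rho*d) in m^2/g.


SSA = 6 / (4.7 * 17.2) = 0.074 m^2/g

0.074


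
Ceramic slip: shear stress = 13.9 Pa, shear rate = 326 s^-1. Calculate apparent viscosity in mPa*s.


eta = tau/gamma * 1000 = 13.9/326 * 1000 = 42.6 mPa*s

42.6


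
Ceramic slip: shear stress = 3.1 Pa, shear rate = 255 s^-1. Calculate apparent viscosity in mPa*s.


eta = tau/gamma * 1000 = 3.1/255 * 1000 = 12.2 mPa*s

12.2


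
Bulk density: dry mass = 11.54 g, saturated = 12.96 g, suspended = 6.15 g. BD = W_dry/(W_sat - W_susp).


BD = 11.54 / (12.96 - 6.15) = 11.54 / 6.81 = 1.695 g/cm^3

1.695


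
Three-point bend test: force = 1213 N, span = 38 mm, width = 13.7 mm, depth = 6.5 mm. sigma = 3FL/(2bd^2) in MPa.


sigma = 3*1213*38/(2*13.7*6.5^2) = 119.5 MPa

119.5


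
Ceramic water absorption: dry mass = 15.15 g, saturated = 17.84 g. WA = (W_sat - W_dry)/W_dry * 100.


WA = (17.84 - 15.15) / 15.15 * 100 = 17.76%

17.76


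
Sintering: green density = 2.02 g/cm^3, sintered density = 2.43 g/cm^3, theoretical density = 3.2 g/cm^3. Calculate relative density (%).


Relative = 2.43 / 3.2 * 100 = 75.9%

75.9


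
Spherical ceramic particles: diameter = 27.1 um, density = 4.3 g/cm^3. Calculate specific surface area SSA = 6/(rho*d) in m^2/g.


SSA = 6 / (4.3 * 27.1) = 0.051 m^2/g

0.051


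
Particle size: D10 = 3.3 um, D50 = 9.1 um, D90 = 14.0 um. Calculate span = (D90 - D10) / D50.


Span = (14.0 - 3.3) / 9.1 = 10.7 / 9.1 = 1.176

1.176


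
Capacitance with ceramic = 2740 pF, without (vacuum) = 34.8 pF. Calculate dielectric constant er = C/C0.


er = 2740 / 34.8 = 78.74

78.74


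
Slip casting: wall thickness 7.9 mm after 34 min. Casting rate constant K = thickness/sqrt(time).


K = 7.9 / sqrt(34) = 7.9 / 5.831 = 1.355 mm/min^0.5

1.355


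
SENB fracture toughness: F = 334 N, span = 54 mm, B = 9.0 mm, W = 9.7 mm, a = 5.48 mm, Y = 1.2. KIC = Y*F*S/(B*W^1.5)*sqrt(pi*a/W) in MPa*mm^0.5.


KIC = 1.2*334*54/(9.0*9.7^1.5)*sqrt(pi*5.48/9.7) = 106.05

106.05


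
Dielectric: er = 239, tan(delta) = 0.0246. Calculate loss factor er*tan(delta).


Loss = 239 * 0.0246 = 5.879

5.879


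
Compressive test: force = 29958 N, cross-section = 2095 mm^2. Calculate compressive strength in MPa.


CS = 29958 / 2095 = 14.3 MPa

14.3


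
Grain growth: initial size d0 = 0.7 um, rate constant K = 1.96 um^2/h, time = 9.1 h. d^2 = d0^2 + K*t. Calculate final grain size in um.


d^2 = 0.7^2 + 1.96*9.1 = 18.326
d = sqrt(18.326) = 4.28 um

4.28


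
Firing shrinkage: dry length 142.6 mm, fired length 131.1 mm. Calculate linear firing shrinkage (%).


FS = (142.6 - 131.1) / 142.6 * 100 = 8.06%

8.06


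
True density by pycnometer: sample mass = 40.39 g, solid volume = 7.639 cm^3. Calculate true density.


TD = 40.39 / 7.639 = 5.287 g/cm^3

5.287


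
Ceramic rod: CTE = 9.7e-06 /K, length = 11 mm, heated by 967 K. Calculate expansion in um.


dL = 9.7e-06 * 11 * 967 * 1000 = 103.179 um

103.179


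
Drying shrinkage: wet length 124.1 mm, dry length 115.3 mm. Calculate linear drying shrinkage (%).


DS = (124.1 - 115.3) / 124.1 * 100 = 7.09%

7.09


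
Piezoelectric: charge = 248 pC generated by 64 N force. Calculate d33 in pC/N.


d33 = 248 / 64 = 3.9 pC/N

3.9


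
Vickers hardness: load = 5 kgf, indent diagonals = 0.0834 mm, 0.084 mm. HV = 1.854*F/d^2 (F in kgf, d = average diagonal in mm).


d_avg = (0.0834+0.084)/2 = 0.0837 mm
HV = 1.854*5/0.0837^2 = 1323

1323


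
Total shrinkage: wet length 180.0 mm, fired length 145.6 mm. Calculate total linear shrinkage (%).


TS = (180.0 - 145.6) / 180.0 * 100 = 19.11%

19.11


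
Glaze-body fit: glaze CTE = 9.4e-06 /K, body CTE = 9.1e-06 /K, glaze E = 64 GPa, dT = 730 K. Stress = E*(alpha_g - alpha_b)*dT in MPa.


Stress = 64*1000*(9.4e-06 - 9.1e-06)*730 = 14.0 MPa

14.0


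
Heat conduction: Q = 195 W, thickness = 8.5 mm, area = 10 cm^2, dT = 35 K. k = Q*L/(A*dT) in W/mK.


k = 195*8.5/1000/(10/10000*35) = 47.36 W/mK

47.36


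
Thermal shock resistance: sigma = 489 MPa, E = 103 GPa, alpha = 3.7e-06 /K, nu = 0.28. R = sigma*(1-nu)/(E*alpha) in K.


R = 489*(1-0.28)/(103*1000*3.7e-06) = 924 K

924


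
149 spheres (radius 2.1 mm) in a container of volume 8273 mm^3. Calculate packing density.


V_sphere = 4/3*pi*2.1^3 = 38.7924 mm^3
Total V = 149*38.7924 = 5780.0676 mm^3
PD = 5780.0676 / 8273 = 0.699

0.699


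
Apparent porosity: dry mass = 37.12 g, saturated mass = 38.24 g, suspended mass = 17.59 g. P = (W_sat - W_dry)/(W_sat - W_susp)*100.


P = (38.24 - 37.12) / (38.24 - 17.59) * 100 = 1.12 / 20.65 * 100 = 5.4%

5.4


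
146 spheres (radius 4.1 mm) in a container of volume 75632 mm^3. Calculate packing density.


V_sphere = 4/3*pi*4.1^3 = 288.6956 mm^3
Total V = 146*288.6956 = 42149.5576 mm^3
PD = 42149.5576 / 75632 = 0.557

0.557


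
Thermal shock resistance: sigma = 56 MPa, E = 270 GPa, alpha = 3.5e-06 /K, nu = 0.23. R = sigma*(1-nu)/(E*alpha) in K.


R = 56*(1-0.23)/(270*1000*3.5e-06) = 46 K

46


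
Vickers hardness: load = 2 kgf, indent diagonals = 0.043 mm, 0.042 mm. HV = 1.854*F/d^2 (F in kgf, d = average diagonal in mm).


d_avg = (0.043+0.042)/2 = 0.0425 mm
HV = 1.854*2/0.0425^2 = 2053

2053


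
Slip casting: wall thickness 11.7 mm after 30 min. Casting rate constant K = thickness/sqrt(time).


K = 11.7 / sqrt(30) = 11.7 / 5.4772 = 2.136 mm/min^0.5

2.136


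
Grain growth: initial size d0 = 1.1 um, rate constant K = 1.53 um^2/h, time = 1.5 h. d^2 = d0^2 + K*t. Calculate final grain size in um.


d^2 = 1.1^2 + 1.53*1.5 = 3.505
d = sqrt(3.505) = 1.87 um

1.87


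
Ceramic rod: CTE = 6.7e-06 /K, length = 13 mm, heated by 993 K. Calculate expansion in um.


dL = 6.7e-06 * 13 * 993 * 1000 = 86.49 um

86.49


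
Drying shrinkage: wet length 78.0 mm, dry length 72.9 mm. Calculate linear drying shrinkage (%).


DS = (78.0 - 72.9) / 78.0 * 100 = 6.54%

6.54


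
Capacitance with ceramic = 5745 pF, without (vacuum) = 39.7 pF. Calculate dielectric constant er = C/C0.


er = 5745 / 39.7 = 144.71

144.71


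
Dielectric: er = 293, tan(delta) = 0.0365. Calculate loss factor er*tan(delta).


Loss = 293 * 0.0365 = 10.695

10.695


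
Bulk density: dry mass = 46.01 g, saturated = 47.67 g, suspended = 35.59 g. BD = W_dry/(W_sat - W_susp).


BD = 46.01 / (47.67 - 35.59) = 46.01 / 12.08 = 3.809 g/cm^3

3.809


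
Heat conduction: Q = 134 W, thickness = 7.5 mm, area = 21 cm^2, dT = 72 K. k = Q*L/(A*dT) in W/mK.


k = 134*7.5/1000/(21/10000*72) = 6.65 W/mK

6.65


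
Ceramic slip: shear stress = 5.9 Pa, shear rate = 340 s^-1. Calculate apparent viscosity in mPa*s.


eta = tau/gamma * 1000 = 5.9/340 * 1000 = 17.4 mPa*s

17.4


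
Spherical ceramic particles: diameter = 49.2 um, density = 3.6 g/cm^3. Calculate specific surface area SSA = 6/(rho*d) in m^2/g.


SSA = 6 / (3.6 * 49.2) = 0.034 m^2/g

0.034


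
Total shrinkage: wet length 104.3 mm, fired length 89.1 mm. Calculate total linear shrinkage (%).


TS = (104.3 - 89.1) / 104.3 * 100 = 14.57%

14.57


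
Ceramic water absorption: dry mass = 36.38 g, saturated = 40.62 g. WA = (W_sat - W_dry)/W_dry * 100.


WA = (40.62 - 36.38) / 36.38 * 100 = 11.65%

11.65


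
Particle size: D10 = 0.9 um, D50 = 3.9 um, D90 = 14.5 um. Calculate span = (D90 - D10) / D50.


Span = (14.5 - 0.9) / 3.9 = 13.6 / 3.9 = 3.487

3.487


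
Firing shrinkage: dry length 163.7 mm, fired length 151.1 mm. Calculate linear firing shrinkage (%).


FS = (163.7 - 151.1) / 163.7 * 100 = 7.7%

7.7


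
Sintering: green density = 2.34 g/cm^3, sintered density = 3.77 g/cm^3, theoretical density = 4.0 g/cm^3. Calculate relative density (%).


Relative = 3.77 / 4.0 * 100 = 94.3%

94.3


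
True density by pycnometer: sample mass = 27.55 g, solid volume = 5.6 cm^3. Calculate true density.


TD = 27.55 / 5.6 = 4.92 g/cm^3

4.92


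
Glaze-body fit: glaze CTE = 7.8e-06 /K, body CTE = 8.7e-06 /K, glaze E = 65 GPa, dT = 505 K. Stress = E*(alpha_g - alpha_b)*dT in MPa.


Stress = 65*1000*(7.8e-06 - 8.7e-06)*505 = -29.5 MPa

-29.5


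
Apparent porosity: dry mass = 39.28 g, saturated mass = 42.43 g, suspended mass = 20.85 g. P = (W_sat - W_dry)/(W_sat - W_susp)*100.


P = (42.43 - 39.28) / (42.43 - 20.85) * 100 = 3.15 / 21.58 * 100 = 14.6%

14.6


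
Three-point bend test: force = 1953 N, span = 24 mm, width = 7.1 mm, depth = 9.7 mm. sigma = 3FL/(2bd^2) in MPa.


sigma = 3*1953*24/(2*7.1*9.7^2) = 105.2 MPa

105.2


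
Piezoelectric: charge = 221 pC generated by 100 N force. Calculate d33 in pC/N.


d33 = 221 / 100 = 2.2 pC/N

2.2


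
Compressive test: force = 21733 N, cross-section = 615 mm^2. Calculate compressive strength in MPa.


CS = 21733 / 615 = 35.3 MPa

35.3


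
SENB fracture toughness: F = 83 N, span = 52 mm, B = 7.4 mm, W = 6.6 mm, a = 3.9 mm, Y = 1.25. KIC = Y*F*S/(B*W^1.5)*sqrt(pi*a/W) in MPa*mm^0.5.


KIC = 1.25*83*52/(7.4*6.6^1.5)*sqrt(pi*3.9/6.6) = 58.58

58.58


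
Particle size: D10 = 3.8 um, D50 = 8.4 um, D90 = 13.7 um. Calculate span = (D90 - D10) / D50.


Span = (13.7 - 3.8) / 8.4 = 9.9 / 8.4 = 1.179

1.179


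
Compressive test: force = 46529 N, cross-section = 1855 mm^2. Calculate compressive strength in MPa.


CS = 46529 / 1855 = 25.1 MPa

25.1


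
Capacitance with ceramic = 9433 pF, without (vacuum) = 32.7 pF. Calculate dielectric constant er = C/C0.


er = 9433 / 32.7 = 288.47

288.47


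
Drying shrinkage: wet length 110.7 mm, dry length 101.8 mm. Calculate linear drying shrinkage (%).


DS = (110.7 - 101.8) / 110.7 * 100 = 8.04%

8.04


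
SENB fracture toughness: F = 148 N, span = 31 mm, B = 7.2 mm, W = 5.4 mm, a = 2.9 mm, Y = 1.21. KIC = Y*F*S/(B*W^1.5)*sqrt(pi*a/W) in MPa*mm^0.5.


KIC = 1.21*148*31/(7.2*5.4^1.5)*sqrt(pi*2.9/5.4) = 79.81

79.81


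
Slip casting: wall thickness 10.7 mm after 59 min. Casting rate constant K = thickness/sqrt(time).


K = 10.7 / sqrt(59) = 10.7 / 7.6811 = 1.393 mm/min^0.5

1.393


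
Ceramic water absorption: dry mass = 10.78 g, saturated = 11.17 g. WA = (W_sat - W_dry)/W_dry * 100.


WA = (11.17 - 10.78) / 10.78 * 100 = 3.62%

3.62


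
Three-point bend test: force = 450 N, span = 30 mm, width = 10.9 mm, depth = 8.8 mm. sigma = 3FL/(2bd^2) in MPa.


sigma = 3*450*30/(2*10.9*8.8^2) = 24.0 MPa

24.0


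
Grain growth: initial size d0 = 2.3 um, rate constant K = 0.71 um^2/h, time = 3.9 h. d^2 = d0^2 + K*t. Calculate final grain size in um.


d^2 = 2.3^2 + 0.71*3.9 = 8.059
d = sqrt(8.059) = 2.84 um

2.84


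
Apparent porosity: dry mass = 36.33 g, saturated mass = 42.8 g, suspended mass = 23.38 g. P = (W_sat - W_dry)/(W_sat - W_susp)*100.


P = (42.8 - 36.33) / (42.8 - 23.38) * 100 = 6.47 / 19.42 * 100 = 33.3%

33.3


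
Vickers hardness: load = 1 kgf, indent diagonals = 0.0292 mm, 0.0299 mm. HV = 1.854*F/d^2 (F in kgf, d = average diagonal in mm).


d_avg = (0.0292+0.0299)/2 = 0.02955 mm
HV = 1.854*1/0.02955^2 = 2123

2123


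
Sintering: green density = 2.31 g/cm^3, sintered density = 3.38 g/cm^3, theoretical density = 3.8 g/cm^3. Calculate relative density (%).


Relative = 3.38 / 3.8 * 100 = 88.9%

88.9


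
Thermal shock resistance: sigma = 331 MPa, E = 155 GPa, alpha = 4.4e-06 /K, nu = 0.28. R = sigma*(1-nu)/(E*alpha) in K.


R = 331*(1-0.28)/(155*1000*4.4e-06) = 349 K

349


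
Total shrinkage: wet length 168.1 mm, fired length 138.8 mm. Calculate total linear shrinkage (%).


TS = (168.1 - 138.8) / 168.1 * 100 = 17.43%

17.43


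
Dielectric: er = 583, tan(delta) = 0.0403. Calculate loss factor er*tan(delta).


Loss = 583 * 0.0403 = 23.495

23.495


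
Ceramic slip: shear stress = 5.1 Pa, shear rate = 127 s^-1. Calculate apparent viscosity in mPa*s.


eta = tau/gamma * 1000 = 5.1/127 * 1000 = 40.2 mPa*s

40.2


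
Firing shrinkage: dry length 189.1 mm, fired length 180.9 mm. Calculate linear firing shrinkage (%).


FS = (189.1 - 180.9) / 189.1 * 100 = 4.34%

4.34


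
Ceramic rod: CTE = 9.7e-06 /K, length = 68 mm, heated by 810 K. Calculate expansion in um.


dL = 9.7e-06 * 68 * 810 * 1000 = 534.276 um

534.276


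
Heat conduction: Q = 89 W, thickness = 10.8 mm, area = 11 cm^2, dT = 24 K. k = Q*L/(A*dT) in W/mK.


k = 89*10.8/1000/(11/10000*24) = 36.41 W/mK

36.41


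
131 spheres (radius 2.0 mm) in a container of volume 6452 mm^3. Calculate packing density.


V_sphere = 4/3*pi*2.0^3 = 33.5103 mm^3
Total V = 131*33.5103 = 4389.8493 mm^3
PD = 4389.8493 / 6452 = 0.68

0.68


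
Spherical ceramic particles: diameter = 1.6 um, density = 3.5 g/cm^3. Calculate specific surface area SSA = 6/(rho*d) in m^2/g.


SSA = 6 / (3.5 * 1.6) = 1.071 m^2/g

1.071


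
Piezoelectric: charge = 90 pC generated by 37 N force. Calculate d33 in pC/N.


d33 = 90 / 37 = 2.4 pC/N

2.4


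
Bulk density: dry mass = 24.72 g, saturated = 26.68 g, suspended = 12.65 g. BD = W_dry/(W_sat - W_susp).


BD = 24.72 / (26.68 - 12.65) = 24.72 / 14.03 = 1.762 g/cm^3

1.762


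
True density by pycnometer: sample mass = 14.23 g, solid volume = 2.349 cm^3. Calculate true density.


TD = 14.23 / 2.349 = 6.058 g/cm^3

6.058


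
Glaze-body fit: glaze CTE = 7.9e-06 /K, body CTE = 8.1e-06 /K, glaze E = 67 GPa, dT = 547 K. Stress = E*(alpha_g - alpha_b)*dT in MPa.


Stress = 67*1000*(7.9e-06 - 8.1e-06)*547 = -7.3 MPa

-7.3


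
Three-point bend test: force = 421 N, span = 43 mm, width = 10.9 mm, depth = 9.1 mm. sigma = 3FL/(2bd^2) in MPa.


sigma = 3*421*43/(2*10.9*9.1^2) = 30.1 MPa

30.1


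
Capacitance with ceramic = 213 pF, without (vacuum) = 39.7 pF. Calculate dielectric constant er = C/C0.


er = 213 / 39.7 = 5.37

5.37


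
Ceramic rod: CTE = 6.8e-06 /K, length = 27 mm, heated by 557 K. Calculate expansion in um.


dL = 6.8e-06 * 27 * 557 * 1000 = 102.265 um

102.265


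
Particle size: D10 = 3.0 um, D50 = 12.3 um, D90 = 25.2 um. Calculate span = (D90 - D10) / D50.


Span = (25.2 - 3.0) / 12.3 = 22.2 / 12.3 = 1.805

1.805


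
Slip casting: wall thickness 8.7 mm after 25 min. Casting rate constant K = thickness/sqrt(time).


K = 8.7 / sqrt(25) = 8.7 / 5.0 = 1.74 mm/min^0.5

1.74


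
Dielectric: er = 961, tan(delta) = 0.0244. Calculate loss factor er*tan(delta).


Loss = 961 * 0.0244 = 23.448

23.448


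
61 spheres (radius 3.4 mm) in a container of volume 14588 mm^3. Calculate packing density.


V_sphere = 4/3*pi*3.4^3 = 164.6362 mm^3
Total V = 61*164.6362 = 10042.8082 mm^3
PD = 10042.8082 / 14588 = 0.688

0.688


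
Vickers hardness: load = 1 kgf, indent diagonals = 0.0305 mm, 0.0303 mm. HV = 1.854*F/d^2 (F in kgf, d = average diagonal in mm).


d_avg = (0.0305+0.0303)/2 = 0.0304 mm
HV = 1.854*1/0.0304^2 = 2006

2006


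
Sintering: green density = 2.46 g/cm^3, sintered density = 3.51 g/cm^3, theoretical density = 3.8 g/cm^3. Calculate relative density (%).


Relative = 3.51 / 3.8 * 100 = 92.4%

92.4


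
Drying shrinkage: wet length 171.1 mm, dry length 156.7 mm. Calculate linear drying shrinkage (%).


DS = (171.1 - 156.7) / 171.1 * 100 = 8.42%

8.42


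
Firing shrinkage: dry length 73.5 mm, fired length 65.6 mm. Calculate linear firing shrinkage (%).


FS = (73.5 - 65.6) / 73.5 * 100 = 10.75%

10.75


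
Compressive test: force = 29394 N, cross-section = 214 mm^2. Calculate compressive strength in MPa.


CS = 29394 / 214 = 137.4 MPa

137.4


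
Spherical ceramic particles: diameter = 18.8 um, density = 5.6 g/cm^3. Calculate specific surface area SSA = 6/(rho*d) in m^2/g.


SSA = 6 / (5.6 * 18.8) = 0.057 m^2/g

0.057


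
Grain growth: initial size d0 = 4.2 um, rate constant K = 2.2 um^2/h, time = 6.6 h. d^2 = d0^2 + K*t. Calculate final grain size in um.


d^2 = 4.2^2 + 2.2*6.6 = 32.16
d = sqrt(32.16) = 5.67 um

5.67


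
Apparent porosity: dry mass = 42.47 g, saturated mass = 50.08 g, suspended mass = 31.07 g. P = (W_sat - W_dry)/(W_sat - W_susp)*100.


P = (50.08 - 42.47) / (50.08 - 31.07) * 100 = 7.61 / 19.01 * 100 = 40.0%

40.0


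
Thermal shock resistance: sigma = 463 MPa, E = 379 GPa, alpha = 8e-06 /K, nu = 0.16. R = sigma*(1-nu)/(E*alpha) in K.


R = 463*(1-0.16)/(379*1000*8e-06) = 128 K

128


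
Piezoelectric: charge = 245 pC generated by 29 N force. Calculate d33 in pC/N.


d33 = 245 / 29 = 8.4 pC/N

8.4


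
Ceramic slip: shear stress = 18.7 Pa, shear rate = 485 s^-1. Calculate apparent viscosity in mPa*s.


eta = tau/gamma * 1000 = 18.7/485 * 1000 = 38.6 mPa*s

38.6


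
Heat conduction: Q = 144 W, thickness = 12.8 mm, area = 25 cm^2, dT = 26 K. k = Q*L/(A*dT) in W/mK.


k = 144*12.8/1000/(25/10000*26) = 28.36 W/mK

28.36


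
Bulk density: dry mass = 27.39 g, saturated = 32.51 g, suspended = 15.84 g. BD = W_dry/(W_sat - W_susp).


BD = 27.39 / (32.51 - 15.84) = 27.39 / 16.67 = 1.643 g/cm^3

1.643


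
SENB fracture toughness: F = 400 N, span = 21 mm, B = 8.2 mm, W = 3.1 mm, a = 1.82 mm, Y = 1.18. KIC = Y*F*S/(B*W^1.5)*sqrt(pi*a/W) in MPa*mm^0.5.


KIC = 1.18*400*21/(8.2*3.1^1.5)*sqrt(pi*1.82/3.1) = 300.77

300.77


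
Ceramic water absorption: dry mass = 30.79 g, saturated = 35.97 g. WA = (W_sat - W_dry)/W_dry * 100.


WA = (35.97 - 30.79) / 30.79 * 100 = 16.82%

16.82


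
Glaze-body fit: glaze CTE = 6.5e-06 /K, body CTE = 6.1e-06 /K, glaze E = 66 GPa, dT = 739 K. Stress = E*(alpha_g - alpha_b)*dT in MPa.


Stress = 66*1000*(6.5e-06 - 6.1e-06)*739 = 19.5 MPa

19.5


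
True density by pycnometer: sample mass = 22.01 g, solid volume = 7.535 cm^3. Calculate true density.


TD = 22.01 / 7.535 = 2.921 g/cm^3

2.921


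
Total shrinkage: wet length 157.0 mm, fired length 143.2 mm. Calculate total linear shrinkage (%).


TS = (157.0 - 143.2) / 157.0 * 100 = 8.79%

8.79


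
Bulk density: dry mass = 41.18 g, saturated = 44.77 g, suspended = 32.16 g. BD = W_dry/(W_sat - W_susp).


BD = 41.18 / (44.77 - 32.16) = 41.18 / 12.61 = 3.266 g/cm^3

3.266


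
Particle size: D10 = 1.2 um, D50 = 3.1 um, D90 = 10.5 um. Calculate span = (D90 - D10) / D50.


Span = (10.5 - 1.2) / 3.1 = 9.3 / 3.1 = 3.0

3.0


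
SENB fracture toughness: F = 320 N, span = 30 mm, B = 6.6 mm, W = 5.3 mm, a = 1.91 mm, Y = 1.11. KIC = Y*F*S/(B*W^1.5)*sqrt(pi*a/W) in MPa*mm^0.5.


KIC = 1.11*320*30/(6.6*5.3^1.5)*sqrt(pi*1.91/5.3) = 140.8

140.8


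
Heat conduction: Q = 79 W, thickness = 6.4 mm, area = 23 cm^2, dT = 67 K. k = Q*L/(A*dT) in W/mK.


k = 79*6.4/1000/(23/10000*67) = 3.28 W/mK

3.28


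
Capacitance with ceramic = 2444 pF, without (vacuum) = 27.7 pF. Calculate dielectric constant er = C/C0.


er = 2444 / 27.7 = 88.23

88.23


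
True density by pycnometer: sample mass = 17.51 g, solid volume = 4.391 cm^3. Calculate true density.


TD = 17.51 / 4.391 = 3.988 g/cm^3

3.988


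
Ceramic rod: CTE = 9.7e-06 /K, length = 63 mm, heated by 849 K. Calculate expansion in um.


dL = 9.7e-06 * 63 * 849 * 1000 = 518.824 um

518.824


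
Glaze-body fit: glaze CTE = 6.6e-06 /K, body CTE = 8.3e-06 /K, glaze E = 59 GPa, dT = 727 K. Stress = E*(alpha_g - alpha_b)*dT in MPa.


Stress = 59*1000*(6.6e-06 - 8.3e-06)*727 = -72.9 MPa

-72.9


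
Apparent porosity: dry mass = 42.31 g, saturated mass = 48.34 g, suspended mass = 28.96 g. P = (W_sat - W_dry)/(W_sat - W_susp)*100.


P = (48.34 - 42.31) / (48.34 - 28.96) * 100 = 6.03 / 19.38 * 100 = 31.1%

31.1


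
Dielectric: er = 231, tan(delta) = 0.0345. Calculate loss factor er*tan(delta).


Loss = 231 * 0.0345 = 7.97

7.97


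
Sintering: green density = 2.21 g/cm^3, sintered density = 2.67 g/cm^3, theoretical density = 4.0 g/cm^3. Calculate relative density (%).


Relative = 2.67 / 4.0 * 100 = 66.8%

66.8


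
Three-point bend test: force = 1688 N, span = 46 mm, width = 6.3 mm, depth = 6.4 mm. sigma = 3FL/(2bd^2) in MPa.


sigma = 3*1688*46/(2*6.3*6.4^2) = 451.4 MPa

451.4


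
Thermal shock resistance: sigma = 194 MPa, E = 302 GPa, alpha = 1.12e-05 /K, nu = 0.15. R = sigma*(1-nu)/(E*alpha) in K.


R = 194*(1-0.15)/(302*1000*1.12e-05) = 49 K

49


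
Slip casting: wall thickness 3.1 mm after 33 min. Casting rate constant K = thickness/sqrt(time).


K = 3.1 / sqrt(33) = 3.1 / 5.7446 = 0.54 mm/min^0.5

0.54


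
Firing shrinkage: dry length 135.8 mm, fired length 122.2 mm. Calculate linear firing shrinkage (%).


FS = (135.8 - 122.2) / 135.8 * 100 = 10.01%

10.01


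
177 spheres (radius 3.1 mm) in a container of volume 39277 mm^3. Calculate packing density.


V_sphere = 4/3*pi*3.1^3 = 124.7882 mm^3
Total V = 177*124.7882 = 22087.5114 mm^3
PD = 22087.5114 / 39277 = 0.562

0.562


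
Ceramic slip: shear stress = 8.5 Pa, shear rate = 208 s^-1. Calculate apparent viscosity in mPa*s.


eta = tau/gamma * 1000 = 8.5/208 * 1000 = 40.9 mPa*s

40.9


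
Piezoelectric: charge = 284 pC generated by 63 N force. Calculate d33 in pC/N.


d33 = 284 / 63 = 4.5 pC/N

4.5


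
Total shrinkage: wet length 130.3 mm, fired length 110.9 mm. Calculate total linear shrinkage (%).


TS = (130.3 - 110.9) / 130.3 * 100 = 14.89%

14.89


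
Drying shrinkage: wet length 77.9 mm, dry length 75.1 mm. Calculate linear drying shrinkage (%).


DS = (77.9 - 75.1) / 77.9 * 100 = 3.59%

3.59


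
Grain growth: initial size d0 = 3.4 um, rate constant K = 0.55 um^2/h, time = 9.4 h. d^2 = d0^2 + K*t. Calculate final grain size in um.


d^2 = 3.4^2 + 0.55*9.4 = 16.73
d = sqrt(16.73) = 4.09 um

4.09


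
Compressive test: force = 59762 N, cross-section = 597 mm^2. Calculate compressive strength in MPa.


CS = 59762 / 597 = 100.1 MPa

100.1


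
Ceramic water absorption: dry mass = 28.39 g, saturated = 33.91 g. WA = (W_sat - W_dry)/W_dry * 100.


WA = (33.91 - 28.39) / 28.39 * 100 = 19.44%

19.44


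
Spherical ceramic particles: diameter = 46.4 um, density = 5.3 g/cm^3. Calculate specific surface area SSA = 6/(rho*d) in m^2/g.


SSA = 6 / (5.3 * 46.4) = 0.024 m^2/g

0.024


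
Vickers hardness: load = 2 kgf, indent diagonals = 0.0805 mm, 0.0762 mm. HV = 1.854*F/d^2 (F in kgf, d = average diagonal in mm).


d_avg = (0.0805+0.0762)/2 = 0.07835 mm
HV = 1.854*2/0.07835^2 = 604

604


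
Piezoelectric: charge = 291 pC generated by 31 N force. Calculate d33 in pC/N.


d33 = 291 / 31 = 9.4 pC/N

9.4


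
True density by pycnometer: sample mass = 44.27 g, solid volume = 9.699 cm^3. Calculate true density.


TD = 44.27 / 9.699 = 4.564 g/cm^3

4.564


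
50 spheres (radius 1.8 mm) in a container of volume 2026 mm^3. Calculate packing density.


V_sphere = 4/3*pi*1.8^3 = 24.429 mm^3
Total V = 50*24.429 = 1221.45 mm^3
PD = 1221.45 / 2026 = 0.603

0.603


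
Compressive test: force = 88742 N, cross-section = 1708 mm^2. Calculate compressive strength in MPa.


CS = 88742 / 1708 = 52.0 MPa

52.0


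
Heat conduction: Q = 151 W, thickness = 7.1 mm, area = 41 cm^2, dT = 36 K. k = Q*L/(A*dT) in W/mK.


k = 151*7.1/1000/(41/10000*36) = 7.26 W/mK

7.26


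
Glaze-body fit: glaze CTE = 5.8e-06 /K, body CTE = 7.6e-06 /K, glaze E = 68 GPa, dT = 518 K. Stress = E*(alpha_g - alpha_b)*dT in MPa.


Stress = 68*1000*(5.8e-06 - 7.6e-06)*518 = -63.4 MPa

-63.4


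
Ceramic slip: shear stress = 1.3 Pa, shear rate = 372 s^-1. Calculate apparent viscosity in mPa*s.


eta = tau/gamma * 1000 = 1.3/372 * 1000 = 3.5 mPa*s

3.5


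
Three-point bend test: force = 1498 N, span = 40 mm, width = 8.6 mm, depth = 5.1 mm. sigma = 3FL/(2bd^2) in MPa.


sigma = 3*1498*40/(2*8.6*5.1^2) = 401.8 MPa

401.8


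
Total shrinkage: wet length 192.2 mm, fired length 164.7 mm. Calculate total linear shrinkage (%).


TS = (192.2 - 164.7) / 192.2 * 100 = 14.31%

14.31


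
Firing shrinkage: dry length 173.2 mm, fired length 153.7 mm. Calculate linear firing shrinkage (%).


FS = (173.2 - 153.7) / 173.2 * 100 = 11.26%

11.26


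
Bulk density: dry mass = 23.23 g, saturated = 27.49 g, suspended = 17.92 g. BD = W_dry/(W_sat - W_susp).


BD = 23.23 / (27.49 - 17.92) = 23.23 / 9.57 = 2.427 g/cm^3

2.427


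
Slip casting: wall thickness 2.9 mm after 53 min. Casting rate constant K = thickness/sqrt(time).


K = 2.9 / sqrt(53) = 2.9 / 7.2801 = 0.398 mm/min^0.5

0.398


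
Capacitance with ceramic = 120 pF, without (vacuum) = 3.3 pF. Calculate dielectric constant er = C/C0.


er = 120 / 3.3 = 36.36

36.36


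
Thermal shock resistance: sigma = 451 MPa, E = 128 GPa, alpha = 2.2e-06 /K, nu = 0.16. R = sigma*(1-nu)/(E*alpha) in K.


R = 451*(1-0.16)/(128*1000*2.2e-06) = 1345 K

1345


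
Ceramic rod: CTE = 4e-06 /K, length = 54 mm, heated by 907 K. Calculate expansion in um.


dL = 4e-06 * 54 * 907 * 1000 = 195.912 um

195.912


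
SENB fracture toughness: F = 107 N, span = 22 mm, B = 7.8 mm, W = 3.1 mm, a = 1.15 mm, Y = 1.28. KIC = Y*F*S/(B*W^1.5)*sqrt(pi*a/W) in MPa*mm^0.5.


KIC = 1.28*107*22/(7.8*3.1^1.5)*sqrt(pi*1.15/3.1) = 76.41

76.41


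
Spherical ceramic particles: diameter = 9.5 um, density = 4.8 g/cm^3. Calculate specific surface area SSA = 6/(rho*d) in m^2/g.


SSA = 6 / (4.8 * 9.5) = 0.132 m^2/g

0.132


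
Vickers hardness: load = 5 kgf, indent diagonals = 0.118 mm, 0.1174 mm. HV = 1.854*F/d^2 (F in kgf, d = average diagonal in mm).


d_avg = (0.118+0.1174)/2 = 0.1177 mm
HV = 1.854*5/0.1177^2 = 669

669


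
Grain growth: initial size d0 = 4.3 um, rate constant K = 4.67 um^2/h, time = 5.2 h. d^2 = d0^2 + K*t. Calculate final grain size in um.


d^2 = 4.3^2 + 4.67*5.2 = 42.774
d = sqrt(42.774) = 6.54 um

6.54


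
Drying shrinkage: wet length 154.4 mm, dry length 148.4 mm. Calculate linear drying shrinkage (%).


DS = (154.4 - 148.4) / 154.4 * 100 = 3.89%

3.89


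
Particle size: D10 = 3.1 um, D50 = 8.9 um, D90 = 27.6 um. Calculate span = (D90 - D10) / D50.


Span = (27.6 - 3.1) / 8.9 = 24.5 / 8.9 = 2.753

2.753


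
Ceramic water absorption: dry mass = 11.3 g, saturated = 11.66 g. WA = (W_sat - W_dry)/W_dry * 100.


WA = (11.66 - 11.3) / 11.3 * 100 = 3.19%

3.19


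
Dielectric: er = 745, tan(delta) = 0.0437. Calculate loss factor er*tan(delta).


Loss = 745 * 0.0437 = 32.557

32.557


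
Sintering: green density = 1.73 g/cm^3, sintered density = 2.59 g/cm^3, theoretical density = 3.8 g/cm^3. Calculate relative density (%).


Relative = 2.59 / 3.8 * 100 = 68.2%

68.2


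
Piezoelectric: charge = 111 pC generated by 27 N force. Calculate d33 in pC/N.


d33 = 111 / 27 = 4.1 pC/N

4.1


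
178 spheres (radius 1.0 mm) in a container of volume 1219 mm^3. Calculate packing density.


V_sphere = 4/3*pi*1.0^3 = 4.1888 mm^3
Total V = 178*4.1888 = 745.6064 mm^3
PD = 745.6064 / 1219 = 0.612

0.612


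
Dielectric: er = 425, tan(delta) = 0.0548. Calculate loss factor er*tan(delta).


Loss = 425 * 0.0548 = 23.29

23.29


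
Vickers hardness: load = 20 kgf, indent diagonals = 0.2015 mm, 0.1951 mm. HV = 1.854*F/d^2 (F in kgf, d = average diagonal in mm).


d_avg = (0.2015+0.1951)/2 = 0.1983 mm
HV = 1.854*20/0.1983^2 = 943

943


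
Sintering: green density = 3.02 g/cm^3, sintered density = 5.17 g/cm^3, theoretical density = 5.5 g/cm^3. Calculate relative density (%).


Relative = 5.17 / 5.5 * 100 = 94.0%

94.0


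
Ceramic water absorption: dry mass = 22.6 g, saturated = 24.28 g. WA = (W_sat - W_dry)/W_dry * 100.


WA = (24.28 - 22.6) / 22.6 * 100 = 7.43%

7.43


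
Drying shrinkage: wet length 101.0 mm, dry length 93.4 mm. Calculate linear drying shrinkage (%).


DS = (101.0 - 93.4) / 101.0 * 100 = 7.52%

7.52


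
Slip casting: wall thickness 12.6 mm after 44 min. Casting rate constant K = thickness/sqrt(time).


K = 12.6 / sqrt(44) = 12.6 / 6.6332 = 1.9 mm/min^0.5

1.9


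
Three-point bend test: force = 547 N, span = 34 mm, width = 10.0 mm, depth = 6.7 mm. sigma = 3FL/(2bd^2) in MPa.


sigma = 3*547*34/(2*10.0*6.7^2) = 62.1 MPa

62.1


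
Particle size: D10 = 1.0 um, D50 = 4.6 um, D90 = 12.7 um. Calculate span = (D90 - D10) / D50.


Span = (12.7 - 1.0) / 4.6 = 11.7 / 4.6 = 2.543

2.543


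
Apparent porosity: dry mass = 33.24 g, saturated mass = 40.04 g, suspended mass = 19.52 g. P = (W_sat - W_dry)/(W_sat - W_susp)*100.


P = (40.04 - 33.24) / (40.04 - 19.52) * 100 = 6.8 / 20.52 * 100 = 33.1%

33.1


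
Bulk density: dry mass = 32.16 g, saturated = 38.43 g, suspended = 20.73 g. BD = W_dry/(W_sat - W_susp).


BD = 32.16 / (38.43 - 20.73) = 32.16 / 17.7 = 1.817 g/cm^3

1.817


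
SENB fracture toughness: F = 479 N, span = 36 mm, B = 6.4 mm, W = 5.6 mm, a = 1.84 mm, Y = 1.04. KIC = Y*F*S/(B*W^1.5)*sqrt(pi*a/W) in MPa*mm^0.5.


KIC = 1.04*479*36/(6.4*5.6^1.5)*sqrt(pi*1.84/5.6) = 214.83

214.83


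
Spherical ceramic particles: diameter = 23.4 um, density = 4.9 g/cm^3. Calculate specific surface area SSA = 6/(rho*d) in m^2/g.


SSA = 6 / (4.9 * 23.4) = 0.052 m^2/g

0.052


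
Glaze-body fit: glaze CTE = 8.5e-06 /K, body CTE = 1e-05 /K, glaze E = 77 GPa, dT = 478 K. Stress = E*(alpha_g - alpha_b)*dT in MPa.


Stress = 77*1000*(8.5e-06 - 1e-05)*478 = -55.2 MPa

-55.2


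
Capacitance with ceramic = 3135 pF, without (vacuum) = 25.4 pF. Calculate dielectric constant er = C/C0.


er = 3135 / 25.4 = 123.43

123.43


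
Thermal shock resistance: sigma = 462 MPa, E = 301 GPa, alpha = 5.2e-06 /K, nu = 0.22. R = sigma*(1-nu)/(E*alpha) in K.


R = 462*(1-0.22)/(301*1000*5.2e-06) = 230 K

230


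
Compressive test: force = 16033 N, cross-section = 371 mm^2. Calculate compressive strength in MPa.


CS = 16033 / 371 = 43.2 MPa

43.2


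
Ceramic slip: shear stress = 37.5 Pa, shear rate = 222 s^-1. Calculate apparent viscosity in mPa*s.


eta = tau/gamma * 1000 = 37.5/222 * 1000 = 168.9 mPa*s

168.9


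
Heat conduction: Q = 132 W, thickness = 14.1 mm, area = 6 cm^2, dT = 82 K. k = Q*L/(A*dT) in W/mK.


k = 132*14.1/1000/(6/10000*82) = 37.83 W/mK

37.83


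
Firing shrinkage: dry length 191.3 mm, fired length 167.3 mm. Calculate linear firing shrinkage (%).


FS = (191.3 - 167.3) / 191.3 * 100 = 12.55%

12.55


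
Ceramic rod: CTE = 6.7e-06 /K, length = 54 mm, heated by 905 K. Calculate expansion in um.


dL = 6.7e-06 * 54 * 905 * 1000 = 327.429 um

327.429


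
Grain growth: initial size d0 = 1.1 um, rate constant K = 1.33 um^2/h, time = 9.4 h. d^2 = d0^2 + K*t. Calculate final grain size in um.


d^2 = 1.1^2 + 1.33*9.4 = 13.712
d = sqrt(13.712) = 3.7 um

3.7


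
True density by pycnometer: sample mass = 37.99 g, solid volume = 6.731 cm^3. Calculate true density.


TD = 37.99 / 6.731 = 5.644 g/cm^3

5.644


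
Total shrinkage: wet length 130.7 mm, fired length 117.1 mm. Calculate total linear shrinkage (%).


TS = (130.7 - 117.1) / 130.7 * 100 = 10.41%

10.41


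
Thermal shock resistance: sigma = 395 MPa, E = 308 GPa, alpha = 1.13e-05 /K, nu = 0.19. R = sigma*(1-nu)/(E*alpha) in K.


R = 395*(1-0.19)/(308*1000*1.13e-05) = 92 K

92


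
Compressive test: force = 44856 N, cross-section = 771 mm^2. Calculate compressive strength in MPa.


CS = 44856 / 771 = 58.2 MPa

58.2


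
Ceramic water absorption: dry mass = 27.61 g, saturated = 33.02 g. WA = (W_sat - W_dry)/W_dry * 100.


WA = (33.02 - 27.61) / 27.61 * 100 = 19.59%

19.59


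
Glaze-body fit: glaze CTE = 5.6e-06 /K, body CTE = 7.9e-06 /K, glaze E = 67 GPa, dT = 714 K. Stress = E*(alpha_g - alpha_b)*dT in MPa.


Stress = 67*1000*(5.6e-06 - 7.9e-06)*714 = -110.0 MPa

-110.0


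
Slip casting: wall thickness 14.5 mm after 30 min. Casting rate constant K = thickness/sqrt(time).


K = 14.5 / sqrt(30) = 14.5 / 5.4772 = 2.647 mm/min^0.5

2.647


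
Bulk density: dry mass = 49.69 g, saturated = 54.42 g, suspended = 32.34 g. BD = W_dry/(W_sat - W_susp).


BD = 49.69 / (54.42 - 32.34) = 49.69 / 22.08 = 2.25 g/cm^3

2.25


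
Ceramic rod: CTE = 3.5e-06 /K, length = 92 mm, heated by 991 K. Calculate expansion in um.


dL = 3.5e-06 * 92 * 991 * 1000 = 319.102 um

319.102


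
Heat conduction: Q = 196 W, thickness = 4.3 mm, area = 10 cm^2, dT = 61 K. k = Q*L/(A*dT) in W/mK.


k = 196*4.3/1000/(10/10000*61) = 13.82 W/mK

13.82


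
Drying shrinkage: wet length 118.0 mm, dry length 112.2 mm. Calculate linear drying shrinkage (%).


DS = (118.0 - 112.2) / 118.0 * 100 = 4.92%

4.92


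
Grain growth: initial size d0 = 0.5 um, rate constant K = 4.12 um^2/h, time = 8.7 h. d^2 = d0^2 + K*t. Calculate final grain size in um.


d^2 = 0.5^2 + 4.12*8.7 = 36.094
d = sqrt(36.094) = 6.01 um

6.01


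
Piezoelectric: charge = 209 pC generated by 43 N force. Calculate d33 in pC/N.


d33 = 209 / 43 = 4.9 pC/N

4.9


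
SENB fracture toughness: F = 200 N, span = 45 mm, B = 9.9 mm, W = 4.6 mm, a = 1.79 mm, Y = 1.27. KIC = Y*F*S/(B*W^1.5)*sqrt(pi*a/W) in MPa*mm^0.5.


KIC = 1.27*200*45/(9.9*4.6^1.5)*sqrt(pi*1.79/4.6) = 129.39

129.39


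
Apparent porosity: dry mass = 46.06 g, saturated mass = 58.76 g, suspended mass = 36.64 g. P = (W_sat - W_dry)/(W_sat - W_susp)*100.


P = (58.76 - 46.06) / (58.76 - 36.64) * 100 = 12.7 / 22.12 * 100 = 57.4%

57.4


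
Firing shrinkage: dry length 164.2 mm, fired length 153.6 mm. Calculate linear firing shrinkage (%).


FS = (164.2 - 153.6) / 164.2 * 100 = 6.46%

6.46


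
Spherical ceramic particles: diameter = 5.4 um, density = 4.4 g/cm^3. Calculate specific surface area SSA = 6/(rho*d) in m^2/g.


SSA = 6 / (4.4 * 5.4) = 0.253 m^2/g

0.253


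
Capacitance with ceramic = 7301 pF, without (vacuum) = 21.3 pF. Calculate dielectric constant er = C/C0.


er = 7301 / 21.3 = 342.77

342.77


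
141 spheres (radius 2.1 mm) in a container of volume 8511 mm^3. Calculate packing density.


V_sphere = 4/3*pi*2.1^3 = 38.7924 mm^3
Total V = 141*38.7924 = 5469.7284 mm^3
PD = 5469.7284 / 8511 = 0.643

0.643


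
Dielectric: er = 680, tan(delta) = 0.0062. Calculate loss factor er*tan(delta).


Loss = 680 * 0.0062 = 4.216

4.216


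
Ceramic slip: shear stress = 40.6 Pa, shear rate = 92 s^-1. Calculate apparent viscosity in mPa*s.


eta = tau/gamma * 1000 = 40.6/92 * 1000 = 441.3 mPa*s

441.3


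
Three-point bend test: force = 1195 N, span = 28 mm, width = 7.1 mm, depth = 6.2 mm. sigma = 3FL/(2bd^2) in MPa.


sigma = 3*1195*28/(2*7.1*6.2^2) = 183.9 MPa

183.9


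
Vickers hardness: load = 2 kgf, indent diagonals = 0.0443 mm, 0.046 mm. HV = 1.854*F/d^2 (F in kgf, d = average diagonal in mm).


d_avg = (0.0443+0.046)/2 = 0.04515 mm
HV = 1.854*2/0.04515^2 = 1819

1819


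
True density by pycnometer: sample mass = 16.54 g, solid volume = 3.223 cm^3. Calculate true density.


TD = 16.54 / 3.223 = 5.132 g/cm^3

5.132


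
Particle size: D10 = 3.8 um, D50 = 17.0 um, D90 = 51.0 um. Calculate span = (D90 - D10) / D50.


Span = (51.0 - 3.8) / 17.0 = 47.2 / 17.0 = 2.776

2.776


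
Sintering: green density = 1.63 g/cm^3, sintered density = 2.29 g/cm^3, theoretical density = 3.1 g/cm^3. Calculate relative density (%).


Relative = 2.29 / 3.1 * 100 = 73.9%

73.9
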